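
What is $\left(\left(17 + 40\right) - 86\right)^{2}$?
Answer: $841$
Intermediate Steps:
$\left(\left(17 + 40\right) - 86\right)^{2} = \left(57 - 86\right)^{2} = \left(-29\right)^{2} = 841$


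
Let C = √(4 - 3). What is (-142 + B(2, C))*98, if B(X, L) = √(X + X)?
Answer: -13720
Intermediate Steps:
C = 1 (C = √1 = 1)
B(X, L) = √2*√X (B(X, L) = √(2*X) = √2*√X)
(-142 + B(2, C))*98 = (-142 + √2*√2)*98 = (-142 + 2)*98 = -140*98 = -13720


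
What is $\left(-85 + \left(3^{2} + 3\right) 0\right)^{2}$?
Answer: $7225$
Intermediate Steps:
$\left(-85 + \left(3^{2} + 3\right) 0\right)^{2} = \left(-85 + \left(9 + 3\right) 0\right)^{2} = \left(-85 + 12 \cdot 0\right)^{2} = \left(-85 + 0\right)^{2} = \left(-85\right)^{2} = 7225$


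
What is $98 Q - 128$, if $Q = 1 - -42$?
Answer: $4086$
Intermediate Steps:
$Q = 43$ ($Q = 1 + 42 = 43$)
$98 Q - 128 = 98 \cdot 43 - 128 = 4214 - 128 = 4086$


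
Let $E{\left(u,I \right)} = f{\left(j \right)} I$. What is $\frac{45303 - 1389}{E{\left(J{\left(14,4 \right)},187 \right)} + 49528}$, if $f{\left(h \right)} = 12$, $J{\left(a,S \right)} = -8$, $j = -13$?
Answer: $\frac{21957}{25886} \approx 0.84822$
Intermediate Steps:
$E{\left(u,I \right)} = 12 I$
$\frac{45303 - 1389}{E{\left(J{\left(14,4 \right)},187 \right)} + 49528} = \frac{45303 - 1389}{12 \cdot 187 + 49528} = \frac{43914}{2244 + 49528} = \frac{43914}{51772} = 43914 \cdot \frac{1}{51772} = \frac{21957}{25886}$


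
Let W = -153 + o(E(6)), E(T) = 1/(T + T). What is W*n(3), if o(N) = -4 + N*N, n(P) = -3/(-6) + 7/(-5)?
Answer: 22607/160 ≈ 141.29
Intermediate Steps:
n(P) = -9/10 (n(P) = -3*(-1/6) + 7*(-1/5) = 1/2 - 7/5 = -9/10)
E(T) = 1/(2*T)
o(N) = -4 + N**2
W = -22607/144 (W = -153 + (-4 + ((1/2)/6)**2) = -153 + (-4 + ((1/2)*(1/6))**2) = -153 + (-4 + (1/12)**2) = -153 + (-4 + 1/144) = -153 - 575/144 = -22607/144 ≈ -156.99)
W*n(3) = -22607/144*(-9/10) = 22607/160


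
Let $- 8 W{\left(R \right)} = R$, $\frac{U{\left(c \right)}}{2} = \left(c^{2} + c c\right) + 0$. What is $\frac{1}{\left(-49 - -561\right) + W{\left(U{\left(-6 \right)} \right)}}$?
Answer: $\frac{1}{494} \approx 0.0020243$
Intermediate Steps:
$U{\left(c \right)} = 4 c^{2}$ ($U{\left(c \right)} = 2 \left(\left(c^{2} + c c\right) + 0\right) = 2 \left(\left(c^{2} + c^{2}\right) + 0\right) = 2 \left(2 c^{2} + 0\right) = 2 \cdot 2 c^{2} = 4 c^{2}$)
$W{\left(R \right)} = - \frac{R}{8}$
$\frac{1}{\left(-49 - -561\right) + W{\left(U{\left(-6 \right)} \right)}} = \frac{1}{\left(-49 - -561\right) - \frac{4 \left(-6\right)^{2}}{8}} = \frac{1}{\left(-49 + 561\right) - \frac{4 \cdot 36}{8}} = \frac{1}{512 - 18} = \frac{1}{494}$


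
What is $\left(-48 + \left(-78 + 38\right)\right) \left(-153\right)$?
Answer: $13464$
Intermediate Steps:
$\left(-48 + \left(-78 + 38\right)\right) \left(-153\right) = \left(-48 - 40\right) \left(-153\right) = \left(-88\right) \left(-153\right) = 13464$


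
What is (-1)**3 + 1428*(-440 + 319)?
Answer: -172789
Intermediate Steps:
(-1)**3 + 1428*(-440 + 319) = -1 + 1428*(-121) = -1 - 172788 = -172789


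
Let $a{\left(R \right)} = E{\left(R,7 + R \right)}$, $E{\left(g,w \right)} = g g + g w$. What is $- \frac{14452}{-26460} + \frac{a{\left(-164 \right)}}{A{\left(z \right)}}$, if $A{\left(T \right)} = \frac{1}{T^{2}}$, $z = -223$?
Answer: $\frac{17317629947353}{6615} \approx 2.6179 \cdot 10^{9}$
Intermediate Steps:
$A{\left(T \right)} = \frac{1}{T^{2}}$
$E{\left(g,w \right)} = g^{2} + g w$
$a{\left(R \right)} = R \left(7 + 2 R\right)$ ($a{\left(R \right)} = R \left(R + \left(7 + R\right)\right) = R \left(7 + 2 R\right)$)
$- \frac{14452}{-26460} + \frac{a{\left(-164 \right)}}{A{\left(z \right)}} = - \frac{14452}{-26460} + \frac{\left(-164\right) \left(7 + 2 \left(-164\right)\right)}{\frac{1}{49729}} = \left(-14452\right) \left(- \frac{1}{26460}\right) + - 164 \left(7 - 328\right) \frac{1}{\frac{1}{49729}} = \frac{3613}{6615} + \left(-164\right) \left(-321\right) 49729 = \frac{3613}{6615} + 52644 \cdot 49729 = \frac{3613}{6615} + 2617933476 = \frac{17317629947353}{6615}$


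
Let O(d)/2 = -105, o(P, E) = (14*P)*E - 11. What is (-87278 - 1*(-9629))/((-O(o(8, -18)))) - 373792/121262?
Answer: -1582394893/4244170 ≈ -372.84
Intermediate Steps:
o(P, E) = -11 + 14*E*P (o(P, E) = 14*E*P - 11 = -11 + 14*E*P)
O(d) = -210 (O(d) = 2*(-105) = -210)
(-87278 - 1*(-9629))/((-O(o(8, -18)))) - 373792/121262 = (-87278 - 1*(-9629))/((-1*(-210))) - 373792/121262 = (-87278 + 9629)/210 - 373792*1/121262 = -77649*1/210 - 186896/60631 = -25883/70 - 186896/60631 = -1582394893/4244170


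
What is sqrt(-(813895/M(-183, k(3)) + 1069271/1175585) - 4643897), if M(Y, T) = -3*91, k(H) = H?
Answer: I*sqrt(478010163721403015131065)/320934705 ≈ 2154.3*I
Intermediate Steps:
M(Y, T) = -273
sqrt(-(813895/M(-183, k(3)) + 1069271/1175585) - 4643897) = sqrt(-(813895/(-273) + 1069271/1175585) - 4643897) = sqrt(-(813895*(-1/273) + 1069271*(1/1175585)) - 4643897) = sqrt(-(-813895/273 + 1069271/1175585) - 4643897) = sqrt(-1*(-956510842592/320934705) - 4643897) = sqrt(956510842592/320934705 - 4643897) = sqrt(-1489431202902793/320934705) = I*sqrt(478010163721403015131065)/320934705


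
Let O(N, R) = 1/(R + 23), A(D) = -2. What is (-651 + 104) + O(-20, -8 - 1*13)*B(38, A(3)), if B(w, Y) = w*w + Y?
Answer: 174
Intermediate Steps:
B(w, Y) = Y + w² (B(w, Y) = w² + Y = Y + w²)
O(N, R) = 1/(23 + R)
(-651 + 104) + O(-20, -8 - 1*13)*B(38, A(3)) = (-651 + 104) + (-2 + 38²)/(23 + (-8 - 1*13)) = -547 + (-2 + 1444)/(23 + (-8 - 13)) = -547 + 1442/(23 - 21) = -547 + 1442/2 = -547 + (½)*1442 = -547 + 721 = 174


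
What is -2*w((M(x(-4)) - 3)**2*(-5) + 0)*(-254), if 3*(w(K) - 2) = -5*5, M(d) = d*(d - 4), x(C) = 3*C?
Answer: -9652/3 ≈ -3217.3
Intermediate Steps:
M(d) = d*(-4 + d)
w(K) = -19/3 (w(K) = 2 + (-5*5)/3 = 2 + (1/3)*(-25) = 2 - 25/3 = -19/3)
-2*w((M(x(-4)) - 3)**2*(-5) + 0)*(-254) = -2*(-19/3)*(-254) = (38/3)*(-254) = -9652/3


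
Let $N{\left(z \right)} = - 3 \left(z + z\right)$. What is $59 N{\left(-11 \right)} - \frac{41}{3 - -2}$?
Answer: $\frac{19429}{5} \approx 3885.8$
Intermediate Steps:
$N{\left(z \right)} = - 6 z$ ($N{\left(z \right)} = - 3 \cdot 2 z = - 6 z$)
$59 N{\left(-11 \right)} - \frac{41}{3 - -2} = 59 \left(\left(-6\right) \left(-11\right)\right) - \frac{41}{3 - -2} = 59 \cdot 66 - \frac{41}{3 + 2} = 3894 - \frac{41}{5} = \frac{19429}{5}$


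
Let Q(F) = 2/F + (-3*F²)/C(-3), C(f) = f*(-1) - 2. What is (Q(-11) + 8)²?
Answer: 15264649/121 ≈ 1.2615e+5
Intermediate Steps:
C(f) = -2 - f (C(f) = -f - 2 = -2 - f)
Q(F) = -3*F² + 2/F (Q(F) = 2/F + (-3*F²)/(-2 - 1*(-3)) = 2/F + (-3*F²)/(-2 + 3) = 2/F - 3*F²/1 = 2/F - 3*F²*1 = 2/F - 3*F² = -3*F² + 2/F)
(Q(-11) + 8)² = ((2 - 3*(-11)³)/(-11) + 8)² = (-(2 - 3*(-1331))/11 + 8)² = (-(2 + 3993)/11 + 8)² = (-1/11*3995 + 8)² = (-3995/11 + 8)² = (-3907/11)² = 15264649/121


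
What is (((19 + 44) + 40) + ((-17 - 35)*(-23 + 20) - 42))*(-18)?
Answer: -3906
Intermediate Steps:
(((19 + 44) + 40) + ((-17 - 35)*(-23 + 20) - 42))*(-18) = ((63 + 40) + (-52*(-3) - 42))*(-18) = (103 + (156 - 42))*(-18) = (103 + 114)*(-18) = 217*(-18) = -3906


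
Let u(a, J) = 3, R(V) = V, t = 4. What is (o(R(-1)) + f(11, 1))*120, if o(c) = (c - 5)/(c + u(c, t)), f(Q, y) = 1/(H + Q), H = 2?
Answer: -4560/13 ≈ -350.77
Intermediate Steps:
f(Q, y) = 1/(2 + Q)
o(c) = (-5 + c)/(3 + c) (o(c) = (c - 5)/(c + 3) = (-5 + c)/(3 + c))
(o(R(-1)) + f(11, 1))*120 = ((-5 - 1)/(3 - 1) + 1/(2 + 11))*120 = (-6/2 + 1/13)*120 = ((½)*(-6) + 1/13)*120 = (-3 + 1/13)*120 = -38/13*120 = -4560/13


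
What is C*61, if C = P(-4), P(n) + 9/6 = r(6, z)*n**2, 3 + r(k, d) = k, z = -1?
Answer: 5673/2 ≈ 2836.5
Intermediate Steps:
r(k, d) = -3 + k
P(n) = -3/2 + 3*n**2 (P(n) = -3/2 + (-3 + 6)*n**2 = -3/2 + 3*n**2)
C = 93/2 (C = -3/2 + 3*(-4)**2 = -3/2 + 3*16 = -3/2 + 48 = 93/2 ≈ 46.500)
C*61 = (93/2)*61 = 5673/2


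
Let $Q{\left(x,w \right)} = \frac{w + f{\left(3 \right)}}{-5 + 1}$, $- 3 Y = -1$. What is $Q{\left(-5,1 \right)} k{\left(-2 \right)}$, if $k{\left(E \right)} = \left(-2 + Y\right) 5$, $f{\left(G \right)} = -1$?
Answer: $0$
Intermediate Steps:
$Y = \frac{1}{3}$ ($Y = \left(- \frac{1}{3}\right) \left(-1\right) = \frac{1}{3} \approx 0.33333$)
$Q{\left(x,w \right)} = \frac{1}{4} - \frac{w}{4}$ ($Q{\left(x,w \right)} = \frac{w - 1}{-5 + 1} = \frac{-1 + w}{-4} = \left(-1 + w\right) \left(- \frac{1}{4}\right) = \frac{1}{4} - \frac{w}{4}$)
$k{\left(E \right)} = - \frac{25}{3}$ ($k{\left(E \right)} = \left(-2 + \frac{1}{3}\right) 5 = \left(- \frac{5}{3}\right) 5 = - \frac{25}{3}$)
$Q{\left(-5,1 \right)} k{\left(-2 \right)} = \left(\frac{1}{4} - \frac{1}{4}\right) \left(- \frac{25}{3}\right) = 0 \left(- \frac{25}{3}\right) = 0$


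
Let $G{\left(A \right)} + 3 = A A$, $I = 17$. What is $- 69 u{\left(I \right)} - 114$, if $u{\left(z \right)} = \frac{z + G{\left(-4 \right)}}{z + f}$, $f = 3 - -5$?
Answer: $- \frac{984}{5} \approx -196.8$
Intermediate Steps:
$G{\left(A \right)} = -3 + A^{2}$ ($G{\left(A \right)} = -3 + A A = -3 + A^{2}$)
$f = 8$ ($f = 3 + 5 = 8$)
$u{\left(z \right)} = \frac{13 + z}{8 + z}$ ($u{\left(z \right)} = \frac{z - \left(3 - \left(-4\right)^{2}\right)}{z + 8} = \frac{z + \left(-3 + 16\right)}{8 + z} = \frac{z + 13}{8 + z} = \frac{13 + z}{8 + z}$)
$- 69 u{\left(I \right)} - 114 = - 69 \frac{13 + 17}{8 + 17} - 114 = - 69 \cdot \frac{1}{25} \cdot 30 - 114 = \left(-69\right) \frac{6}{5} - 114 = - \frac{414}{5} - 114 = - \frac{984}{5}$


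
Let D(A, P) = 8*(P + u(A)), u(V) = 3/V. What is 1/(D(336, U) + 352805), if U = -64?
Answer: 14/4932103 ≈ 2.8385e-6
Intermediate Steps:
D(A, P) = 8*P + 24/A (D(A, P) = 8*(P + 3/A) = 8*P + 24/A)
1/(D(336, U) + 352805) = 1/((8*(-64) + 24/336) + 352805) = 1/((-512 + 24*(1/336)) + 352805) = 1/((-512 + 1/14) + 352805) = 1/(-7167/14 + 352805) = 1/(4932103/14) = 14/4932103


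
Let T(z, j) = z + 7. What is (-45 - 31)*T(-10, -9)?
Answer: 228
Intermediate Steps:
T(z, j) = 7 + z
(-45 - 31)*T(-10, -9) = (-45 - 31)*(7 - 10) = -76*(-3) = 228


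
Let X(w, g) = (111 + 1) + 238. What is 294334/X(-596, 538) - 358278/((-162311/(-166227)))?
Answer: -10398321670613/28404425 ≈ -3.6608e+5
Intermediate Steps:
X(w, g) = 350 (X(w, g) = 112 + 238 = 350)
294334/X(-596, 538) - 358278/((-162311/(-166227))) = 294334/350 - 358278/((-162311/(-166227))) = 294334*(1/350) - 358278/((-162311*(-1/166227))) = 147167/175 - 358278/162311/166227 = 147167/175 - 358278*166227/162311 = 147167/175 - 59555477106/162311 = -10398321670613/28404425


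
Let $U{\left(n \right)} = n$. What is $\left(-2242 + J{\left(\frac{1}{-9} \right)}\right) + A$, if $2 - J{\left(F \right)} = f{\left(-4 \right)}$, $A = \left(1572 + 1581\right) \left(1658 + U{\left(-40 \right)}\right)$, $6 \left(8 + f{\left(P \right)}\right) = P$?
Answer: $\frac{15297968}{3} \approx 5.0993 \cdot 10^{6}$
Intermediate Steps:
$f{\left(P \right)} = -8 + \frac{P}{6}$
$A = 5101554$ ($A = \left(1572 + 1581\right) \left(1658 - 40\right) = 3153 \cdot 1618 = 5101554$)
$J{\left(F \right)} = \frac{32}{3}$ ($J{\left(F \right)} = 2 - \left(-8 + \frac{1}{6} \left(-4\right)\right) = 2 - \left(-8 - \frac{2}{3}\right) = 2 - - \frac{26}{3} = 2 + \frac{26}{3} = \frac{32}{3}$)
$\left(-2242 + J{\left(\frac{1}{-9} \right)}\right) + A = \left(-2242 + \frac{32}{3}\right) + 5101554 = - \frac{6694}{3} + 5101554 = \frac{15297968}{3}$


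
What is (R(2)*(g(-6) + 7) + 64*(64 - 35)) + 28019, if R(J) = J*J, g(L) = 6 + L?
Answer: 29903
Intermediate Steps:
R(J) = J²
(R(2)*(g(-6) + 7) + 64*(64 - 35)) + 28019 = (2²*((6 - 6) + 7) + 64*(64 - 35)) + 28019 = (4*(0 + 7) + 64*29) + 28019 = (4*7 + 1856) + 28019 = (28 + 1856) + 28019 = 1884 + 28019 = 29903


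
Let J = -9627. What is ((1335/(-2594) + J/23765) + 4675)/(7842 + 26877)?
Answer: 288140268037/2140301708790 ≈ 0.13463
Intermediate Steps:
((1335/(-2594) + J/23765) + 4675)/(7842 + 26877) = ((1335/(-2594) - 9627/23765) + 4675)/(7842 + 26877) = ((1335*(-1/2594) - 9627*1/23765) + 4675)/34719 = ((-1335/2594 - 9627/23765) + 4675)*(1/34719) = (-56698713/61646410 + 4675)*(1/34719) = (288140268037/61646410)*(1/34719) = 288140268037/2140301708790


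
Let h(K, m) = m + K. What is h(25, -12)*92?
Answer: 1196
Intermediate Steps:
h(K, m) = K + m
h(25, -12)*92 = (25 - 12)*92 = 13*92 = 1196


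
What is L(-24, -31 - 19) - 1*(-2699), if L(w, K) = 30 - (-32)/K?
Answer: 68209/25 ≈ 2728.4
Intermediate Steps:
L(w, K) = 30 + 32/K
L(-24, -31 - 19) - 1*(-2699) = (30 + 32/(-31 - 19)) - 1*(-2699) = (30 + 32/(-50)) + 2699 = (30 + 32*(-1/50)) + 2699 = (30 - 16/25) + 2699 = 734/25 + 2699 = 68209/25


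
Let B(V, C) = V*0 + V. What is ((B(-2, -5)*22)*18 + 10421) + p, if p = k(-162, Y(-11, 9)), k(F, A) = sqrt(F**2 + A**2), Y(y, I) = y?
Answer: 9629 + sqrt(26365) ≈ 9791.4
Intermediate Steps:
B(V, C) = V (B(V, C) = 0 + V = V)
k(F, A) = sqrt(A**2 + F**2)
p = sqrt(26365) (p = sqrt((-11)**2 + (-162)**2) = sqrt(121 + 26244) = sqrt(26365) ≈ 162.37)
((B(-2, -5)*22)*18 + 10421) + p = (-2*22*18 + 10421) + sqrt(26365) = (-44*18 + 10421) + sqrt(26365) = (-792 + 10421) + sqrt(26365) = 9629 + sqrt(26365)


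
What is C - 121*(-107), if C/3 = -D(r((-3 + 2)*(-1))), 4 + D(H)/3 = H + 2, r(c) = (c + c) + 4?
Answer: 12911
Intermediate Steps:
r(c) = 4 + 2*c (r(c) = 2*c + 4 = 4 + 2*c)
D(H) = -6 + 3*H (D(H) = -12 + 3*(H + 2) = -12 + 3*(2 + H) = -12 + (6 + 3*H) = -6 + 3*H)
C = -36 (C = 3*(-(-6 + 3*(4 + 2*((-3 + 2)*(-1))))) = 3*(-(-6 + 3*(4 + 2*(-1*(-1))))) = 3*(-(-6 + 3*(4 + 2*1))) = 3*(-(-6 + 3*(4 + 2))) = 3*(-(-6 + 3*6)) = 3*(-(-6 + 18)) = 3*(-1*12) = 3*(-12) = -36)
C - 121*(-107) = -36 - 121*(-107) = -36 + 12947 = 12911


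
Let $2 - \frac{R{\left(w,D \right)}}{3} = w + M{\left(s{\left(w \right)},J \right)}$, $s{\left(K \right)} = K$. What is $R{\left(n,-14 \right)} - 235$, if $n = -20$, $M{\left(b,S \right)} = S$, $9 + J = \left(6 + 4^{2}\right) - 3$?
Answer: $-199$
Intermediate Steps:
$J = 10$ ($J = -9 + \left(\left(6 + 4^{2}\right) - 3\right) = -9 + \left(\left(6 + 16\right) - 3\right) = -9 + \left(22 - 3\right) = -9 + 19 = 10$)
$R{\left(w,D \right)} = -24 - 3 w$ ($R{\left(w,D \right)} = 6 - 3 \left(w + 10\right) = 6 - 3 \left(10 + w\right) = 6 - \left(30 + 3 w\right) = -24 - 3 w$)
$R{\left(n,-14 \right)} - 235 = \left(-24 - -60\right) - 235 = \left(-24 + 60\right) - 235 = 36 - 235 = -199$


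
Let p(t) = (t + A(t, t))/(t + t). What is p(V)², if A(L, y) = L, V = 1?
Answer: 1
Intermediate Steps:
p(t) = 1 (p(t) = (t + t)/(t + t) = (2*t)/((2*t)) = (2*t)*(1/(2*t)) = 1)
p(V)² = 1² = 1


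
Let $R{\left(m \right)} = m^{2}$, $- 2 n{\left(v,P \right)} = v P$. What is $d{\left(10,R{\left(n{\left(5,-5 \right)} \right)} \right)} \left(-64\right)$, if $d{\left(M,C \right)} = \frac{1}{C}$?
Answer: $- \frac{256}{625} \approx -0.4096$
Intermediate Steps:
$n{\left(v,P \right)} = - \frac{P v}{2}$ ($n{\left(v,P \right)} = - \frac{v P}{2} = - \frac{P v}{2}$)
$d{\left(10,R{\left(n{\left(5,-5 \right)} \right)} \right)} \left(-64\right) = \frac{1}{\left(\left(- \frac{1}{2}\right) \left(-5\right) 5\right)^{2}} \left(-64\right) = \frac{1}{\left(\frac{25}{2}\right)^{2}} \left(-64\right) = \frac{1}{\frac{625}{4}} \left(-64\right) = \frac{4}{625} \left(-64\right) = - \frac{256}{625}$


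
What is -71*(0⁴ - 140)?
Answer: 9940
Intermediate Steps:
-71*(0⁴ - 140) = -71*(0 - 140) = -71*(-140) = 9940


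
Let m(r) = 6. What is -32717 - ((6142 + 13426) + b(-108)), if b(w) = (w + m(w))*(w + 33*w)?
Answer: -426829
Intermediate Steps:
b(w) = 34*w*(6 + w) (b(w) = (w + 6)*(w + 33*w) = (6 + w)*(34*w) = 34*w*(6 + w))
-32717 - ((6142 + 13426) + b(-108)) = -32717 - ((6142 + 13426) + 34*(-108)*(6 - 108)) = -32717 - (19568 + 34*(-108)*(-102)) = -32717 - (19568 + 374544) = -32717 - 1*394112 = -32717 - 394112 = -426829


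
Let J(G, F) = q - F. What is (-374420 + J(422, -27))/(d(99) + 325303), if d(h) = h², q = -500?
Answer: -374893/335104 ≈ -1.1187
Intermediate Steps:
J(G, F) = -500 - F
(-374420 + J(422, -27))/(d(99) + 325303) = (-374420 + (-500 - 1*(-27)))/(99² + 325303) = (-374420 + (-500 + 27))/(9801 + 325303) = (-374420 - 473)/335104 = -374893*1/335104 = -374893/335104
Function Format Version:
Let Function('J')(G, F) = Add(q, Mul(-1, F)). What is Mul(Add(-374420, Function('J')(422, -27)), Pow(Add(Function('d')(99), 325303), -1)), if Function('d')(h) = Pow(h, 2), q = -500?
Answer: Rational(-374893, 335104) ≈ -1.1187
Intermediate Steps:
Function('J')(G, F) = Add(-500, Mul(-1, F))
Mul(Add(-374420, Function('J')(422, -27)), Pow(Add(Function('d')(99), 325303), -1)) = Mul(Add(-374420, Add(-500, Mul(-1, -27))), Pow(Add(Pow(99, 2), 325303), -1)) = Mul(Add(-374420, Add(-500, 27)), Pow(Add(9801, 325303), -1)) = Mul(Add(-374420, -473), Pow(335104, -1)) = Mul(-374893, Rational(1, 335104)) = Rational(-374893, 335104)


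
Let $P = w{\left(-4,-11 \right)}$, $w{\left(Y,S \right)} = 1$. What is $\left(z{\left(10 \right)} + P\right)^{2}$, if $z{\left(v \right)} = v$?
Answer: $121$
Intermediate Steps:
$P = 1$
$\left(z{\left(10 \right)} + P\right)^{2} = \left(10 + 1\right)^{2} = 11^{2} = 121$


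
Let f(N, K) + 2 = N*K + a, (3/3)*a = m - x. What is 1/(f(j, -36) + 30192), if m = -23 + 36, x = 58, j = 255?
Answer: 1/20965 ≈ 4.7699e-5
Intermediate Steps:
m = 13
a = -45 (a = 13 - 1*58 = 13 - 58 = -45)
f(N, K) = -47 + K*N (f(N, K) = -2 + (N*K - 45) = -2 + (K*N - 45) = -2 + (-45 + K*N) = -47 + K*N)
1/(f(j, -36) + 30192) = 1/((-47 - 36*255) + 30192) = 1/((-47 - 9180) + 30192) = 1/(-9227 + 30192) = 1/20965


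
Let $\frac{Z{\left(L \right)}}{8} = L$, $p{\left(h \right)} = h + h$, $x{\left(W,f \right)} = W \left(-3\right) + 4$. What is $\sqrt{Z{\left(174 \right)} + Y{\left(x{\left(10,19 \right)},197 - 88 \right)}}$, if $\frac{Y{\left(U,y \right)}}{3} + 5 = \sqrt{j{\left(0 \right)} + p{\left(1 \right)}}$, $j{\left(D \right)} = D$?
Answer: $\sqrt{1377 + 3 \sqrt{2}} \approx 37.165$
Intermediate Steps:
$x{\left(W,f \right)} = 4 - 3 W$ ($x{\left(W,f \right)} = - 3 W + 4 = 4 - 3 W$)
$p{\left(h \right)} = 2 h$
$Z{\left(L \right)} = 8 L$
$Y{\left(U,y \right)} = -15 + 3 \sqrt{2}$ ($Y{\left(U,y \right)} = -15 + 3 \sqrt{0 + 2 \cdot 1} = -15 + 3 \sqrt{0 + 2} = -15 + 3 \sqrt{2}$)
$\sqrt{Z{\left(174 \right)} + Y{\left(x{\left(10,19 \right)},197 - 88 \right)}} = \sqrt{8 \cdot 174 - \left(15 - 3 \sqrt{2}\right)} = \sqrt{1392 - \left(15 - 3 \sqrt{2}\right)} = \sqrt{1377 + 3 \sqrt{2}}$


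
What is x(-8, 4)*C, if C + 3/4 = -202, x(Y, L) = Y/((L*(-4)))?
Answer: -811/8 ≈ -101.38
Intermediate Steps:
x(Y, L) = -Y/(4*L) (x(Y, L) = Y/((-4*L)) = Y*(-1/(4*L)) = -Y/(4*L))
C = -811/4 (C = -¾ - 202 = -811/4 ≈ -202.75)
x(-8, 4)*C = -¼*(-8)/4*(-811/4) = -¼*(-8)*¼*(-811/4) = (½)*(-811/4) = -811/8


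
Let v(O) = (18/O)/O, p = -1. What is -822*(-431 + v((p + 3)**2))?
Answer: 1413429/4 ≈ 3.5336e+5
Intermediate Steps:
v(O) = 18/O**2
-822*(-431 + v((p + 3)**2)) = -822*(-431 + 18/((-1 + 3)**2)**2) = -822*(-431 + 18/(2**2)**2) = -822*(-431 + 18/4**2) = -822*(-431 + 18*(1/16)) = -822*(-431 + 9/8) = -822*(-3439/8) = 1413429/4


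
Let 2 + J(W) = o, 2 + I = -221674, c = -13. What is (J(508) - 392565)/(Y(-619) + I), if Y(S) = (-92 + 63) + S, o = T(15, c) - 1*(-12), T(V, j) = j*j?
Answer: 196193/111162 ≈ 1.7649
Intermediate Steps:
T(V, j) = j**2
I = -221676 (I = -2 - 221674 = -221676)
o = 181 (o = (-13)**2 - 1*(-12) = 169 + 12 = 181)
Y(S) = -29 + S
J(W) = 179 (J(W) = -2 + 181 = 179)
(J(508) - 392565)/(Y(-619) + I) = (179 - 392565)/((-29 - 619) - 221676) = -392386/(-648 - 221676) = -392386/(-222324) = -392386*(-1/222324) = 196193/111162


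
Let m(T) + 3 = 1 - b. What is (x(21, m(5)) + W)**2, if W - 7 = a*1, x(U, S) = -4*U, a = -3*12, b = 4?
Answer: 12769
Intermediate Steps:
a = -36
m(T) = -6 (m(T) = -3 + (1 - 1*4) = -3 + (1 - 4) = -3 - 3 = -6)
W = -29 (W = 7 - 36*1 = 7 - 36 = -29)
(x(21, m(5)) + W)**2 = (-4*21 - 29)**2 = (-84 - 29)**2 = (-113)**2 = 12769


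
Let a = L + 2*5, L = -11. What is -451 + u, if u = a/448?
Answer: -202049/448 ≈ -451.00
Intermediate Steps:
a = -1 (a = -11 + 2*5 = -11 + 10 = -1)
u = -1/448 ≈ -0.0022321
-451 + u = -451 - 1/448 = -202049/448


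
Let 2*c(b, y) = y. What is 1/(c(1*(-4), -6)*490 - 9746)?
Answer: -1/11216 ≈ -8.9158e-5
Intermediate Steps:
c(b, y) = y/2
1/(c(1*(-4), -6)*490 - 9746) = 1/(((½)*(-6))*490 - 9746) = 1/(-3*490 - 9746) = 1/(-1470 - 9746) = 1/(-11216) = -1/11216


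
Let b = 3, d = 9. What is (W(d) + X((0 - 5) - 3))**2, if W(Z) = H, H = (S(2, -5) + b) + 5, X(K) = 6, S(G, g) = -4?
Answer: 100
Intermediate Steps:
H = 4 (H = (-4 + 3) + 5 = -1 + 5 = 4)
W(Z) = 4
(W(d) + X((0 - 5) - 3))**2 = (4 + 6)**2 = 10**2 = 100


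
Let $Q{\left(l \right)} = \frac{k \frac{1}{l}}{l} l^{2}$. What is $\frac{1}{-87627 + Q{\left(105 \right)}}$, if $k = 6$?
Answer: $- \frac{1}{87621} \approx -1.1413 \cdot 10^{-5}$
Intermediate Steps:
$Q{\left(l \right)} = 6$ ($Q{\left(l \right)} = \frac{6 \frac{1}{l}}{l} l^{2} = \frac{6}{l^{2}} l^{2} = 6$)
$\frac{1}{-87627 + Q{\left(105 \right)}} = \frac{1}{-87627 + 6} = \frac{1}{-87621} = - \frac{1}{87621}$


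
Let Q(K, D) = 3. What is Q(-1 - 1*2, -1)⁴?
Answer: 81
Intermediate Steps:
Q(-1 - 1*2, -1)⁴ = 3⁴ = 81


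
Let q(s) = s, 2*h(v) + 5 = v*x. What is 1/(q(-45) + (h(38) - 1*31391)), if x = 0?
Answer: -2/62877 ≈ -3.1808e-5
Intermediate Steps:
h(v) = -5/2 (h(v) = -5/2 + (v*0)/2 = -5/2 + (1/2)*0 = -5/2 + 0 = -5/2)
1/(q(-45) + (h(38) - 1*31391)) = 1/(-45 + (-5/2 - 1*31391)) = 1/(-45 + (-5/2 - 31391)) = 1/(-45 - 62787/2) = 1/(-62877/2) = -2/62877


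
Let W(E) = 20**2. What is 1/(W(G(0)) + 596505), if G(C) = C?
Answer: 1/596905 ≈ 1.6753e-6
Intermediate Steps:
W(E) = 400
1/(W(G(0)) + 596505) = 1/(400 + 596505) = 1/596905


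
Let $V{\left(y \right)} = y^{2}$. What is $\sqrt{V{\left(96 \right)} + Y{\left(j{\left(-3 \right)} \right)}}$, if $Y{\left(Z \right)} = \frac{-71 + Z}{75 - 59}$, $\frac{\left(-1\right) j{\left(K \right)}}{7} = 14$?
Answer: $\frac{\sqrt{147287}}{4} \approx 95.945$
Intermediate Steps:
$j{\left(K \right)} = -98$ ($j{\left(K \right)} = \left(-7\right) 14 = -98$)
$Y{\left(Z \right)} = - \frac{71}{16} + \frac{Z}{16}$ ($Y{\left(Z \right)} = \frac{-71 + Z}{16} = \left(-71 + Z\right) \frac{1}{16} = - \frac{71}{16} + \frac{Z}{16}$)
$\sqrt{V{\left(96 \right)} + Y{\left(j{\left(-3 \right)} \right)}} = \sqrt{96^{2} + \left(- \frac{71}{16} + \frac{1}{16} \left(-98\right)\right)} = \sqrt{9216 - \frac{169}{16}} = \sqrt{\frac{147287}{16}} = \frac{\sqrt{147287}}{4}$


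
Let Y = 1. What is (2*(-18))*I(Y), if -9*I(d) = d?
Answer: 4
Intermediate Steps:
I(d) = -d/9
(2*(-18))*I(Y) = (2*(-18))*(-⅑*1) = -36*(-⅑) = 4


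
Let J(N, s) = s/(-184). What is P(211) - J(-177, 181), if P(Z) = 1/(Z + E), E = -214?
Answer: 359/552 ≈ 0.65036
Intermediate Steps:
J(N, s) = -s/184 (J(N, s) = s*(-1/184) = -s/184)
P(Z) = 1/(-214 + Z) (P(Z) = 1/(Z - 214) = 1/(-214 + Z))
P(211) - J(-177, 181) = 1/(-214 + 211) - (-1)*181/184 = 1/(-3) - 1*(-181/184) = -⅓ + 181/184 = 359/552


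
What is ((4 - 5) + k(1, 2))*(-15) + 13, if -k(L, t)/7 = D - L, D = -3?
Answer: -392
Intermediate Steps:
k(L, t) = 21 + 7*L (k(L, t) = -7*(-3 - L) = 21 + 7*L)
((4 - 5) + k(1, 2))*(-15) + 13 = ((4 - 5) + (21 + 7*1))*(-15) + 13 = (-1 + (21 + 7))*(-15) + 13 = (-1 + 28)*(-15) + 13 = 27*(-15) + 13 = -405 + 13 = -392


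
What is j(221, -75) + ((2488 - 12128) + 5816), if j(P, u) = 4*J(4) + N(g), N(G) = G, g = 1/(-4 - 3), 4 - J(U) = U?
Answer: -26769/7 ≈ -3824.1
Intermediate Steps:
J(U) = 4 - U
g = -1/7 (g = 1/(-7) = -1/7 ≈ -0.14286)
j(P, u) = -1/7 (j(P, u) = 4*(4 - 1*4) - 1/7 = 4*(4 - 4) - 1/7 = 4*0 - 1/7 = 0 - 1/7 = -1/7)
j(221, -75) + ((2488 - 12128) + 5816) = -1/7 + ((2488 - 12128) + 5816) = -1/7 + (-9640 + 5816) = -1/7 - 3824 = -26769/7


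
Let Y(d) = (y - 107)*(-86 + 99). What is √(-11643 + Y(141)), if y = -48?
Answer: I*√13658 ≈ 116.87*I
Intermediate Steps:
Y(d) = -2015 (Y(d) = (-48 - 107)*(-86 + 99) = -155*13 = -2015)
√(-11643 + Y(141)) = √(-11643 - 2015) = √(-13658) = I*√13658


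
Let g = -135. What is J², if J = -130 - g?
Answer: 25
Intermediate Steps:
J = 5 (J = -130 - 1*(-135) = -130 + 135 = 5)
J² = 5² = 25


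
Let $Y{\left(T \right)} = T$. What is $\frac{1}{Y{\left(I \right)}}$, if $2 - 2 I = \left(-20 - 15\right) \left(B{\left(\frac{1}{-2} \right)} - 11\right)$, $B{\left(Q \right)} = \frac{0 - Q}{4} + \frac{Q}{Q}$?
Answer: $- \frac{16}{2749} \approx -0.0058203$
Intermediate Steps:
$B{\left(Q \right)} = 1 - \frac{Q}{4}$ ($B{\left(Q \right)} = - Q \frac{1}{4} + 1 = - \frac{Q}{4} + 1 = 1 - \frac{Q}{4}$)
$I = - \frac{2749}{16}$ ($I = 1 - \frac{\left(-20 - 15\right) \left(\left(1 - \frac{1}{4 \left(-2\right)}\right) - 11\right)}{2} = 1 - \frac{\left(-35\right) \left(\left(1 - - \frac{1}{8}\right) - 11\right)}{2} = 1 - \frac{\left(-35\right) \left(\left(1 + \frac{1}{8}\right) - 11\right)}{2} = 1 - \frac{\left(-35\right) \left(\frac{9}{8} - 11\right)}{2} = 1 - \frac{\left(-35\right) \left(- \frac{79}{8}\right)}{2} = 1 - \frac{2765}{16} = - \frac{2749}{16} \approx -171.81$)
$\frac{1}{Y{\left(I \right)}} = \frac{1}{- \frac{2749}{16}} = - \frac{16}{2749}$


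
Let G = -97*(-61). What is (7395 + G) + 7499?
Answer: 20811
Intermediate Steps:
G = 5917
(7395 + G) + 7499 = (7395 + 5917) + 7499 = 13312 + 7499 = 20811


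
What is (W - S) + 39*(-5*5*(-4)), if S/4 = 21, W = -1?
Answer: 3815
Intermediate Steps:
S = 84 (S = 4*21 = 84)
(W - S) + 39*(-5*5*(-4)) = (-1 - 1*84) + 39*(-5*5*(-4)) = (-1 - 84) + 39*(-25*(-4)) = -85 + 39*100 = -85 + 3900 = 3815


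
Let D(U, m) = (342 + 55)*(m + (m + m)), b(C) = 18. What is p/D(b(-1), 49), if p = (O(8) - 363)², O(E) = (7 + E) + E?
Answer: 115600/58359 ≈ 1.9808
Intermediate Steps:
D(U, m) = 1191*m (D(U, m) = 397*(m + 2*m) = 397*(3*m) = 1191*m)
O(E) = 7 + 2*E
p = 115600 (p = ((7 + 2*8) - 363)² = ((7 + 16) - 363)² = (23 - 363)² = (-340)² = 115600)
p/D(b(-1), 49) = 115600/((1191*49)) = 115600/58359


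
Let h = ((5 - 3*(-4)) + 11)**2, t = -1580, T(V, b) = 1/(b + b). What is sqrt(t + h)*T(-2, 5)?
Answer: I*sqrt(199)/5 ≈ 2.8213*I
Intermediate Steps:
T(V, b) = 1/(2*b)
h = 784 (h = ((5 + 12) + 11)**2 = (17 + 11)**2 = 28**2 = 784)
sqrt(t + h)*T(-2, 5) = sqrt(-1580 + 784)*((1/2)/5) = sqrt(-796)*((1/2)*(1/5)) = (2*I*sqrt(199))*(1/10) = I*sqrt(199)/5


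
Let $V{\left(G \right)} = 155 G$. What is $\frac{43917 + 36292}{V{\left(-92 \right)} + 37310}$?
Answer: $\frac{80209}{23050} \approx 3.4798$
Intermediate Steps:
$\frac{43917 + 36292}{V{\left(-92 \right)} + 37310} = \frac{43917 + 36292}{155 \left(-92\right) + 37310} = \frac{80209}{-14260 + 37310} = \frac{80209}{23050}$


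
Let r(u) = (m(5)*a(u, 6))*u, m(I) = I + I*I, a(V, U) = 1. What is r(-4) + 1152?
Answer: 1032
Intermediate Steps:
m(I) = I + I²
r(u) = 30*u (r(u) = ((5*(1 + 5))*1)*u = ((5*6)*1)*u = (30*1)*u = 30*u)
r(-4) + 1152 = 30*(-4) + 1152 = -120 + 1152 = 1032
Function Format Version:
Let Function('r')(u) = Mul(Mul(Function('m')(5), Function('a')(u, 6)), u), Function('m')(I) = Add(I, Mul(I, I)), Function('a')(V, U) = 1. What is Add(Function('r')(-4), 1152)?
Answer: 1032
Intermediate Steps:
Function('m')(I) = Add(I, Pow(I, 2))
Function('r')(u) = Mul(30, u) (Function('r')(u) = Mul(Mul(Mul(5, Add(1, 5)), 1), u) = Mul(Mul(Mul(5, 6), 1), u) = Mul(Mul(30, 1), u) = Mul(30, u))
Add(Function('r')(-4), 1152) = Add(Mul(30, -4), 1152) = Add(-120, 1152) = 1032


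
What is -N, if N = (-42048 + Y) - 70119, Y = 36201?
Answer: 75966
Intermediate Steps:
N = -75966 (N = (-42048 + 36201) - 70119 = -5847 - 70119 = -75966)
-N = -1*(-75966) = 75966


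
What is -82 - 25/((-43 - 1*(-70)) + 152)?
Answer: -14703/179 ≈ -82.140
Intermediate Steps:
-82 - 25/((-43 - 1*(-70)) + 152) = -82 - 25/((-43 + 70) + 152) = -82 - 25/(27 + 152) = -82 - 25/179 = -14703/179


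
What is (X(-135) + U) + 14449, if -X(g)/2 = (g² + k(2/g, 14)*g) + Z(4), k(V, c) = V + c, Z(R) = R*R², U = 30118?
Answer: 11765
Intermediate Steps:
Z(R) = R³
X(g) = -128 - 2*g² - 2*g*(14 + 2/g) (X(g) = -2*((g² + (2/g + 14)*g) + 4³) = -2*((g² + (14 + 2/g)*g) + 64) = -2*((g² + g*(14 + 2/g)) + 64) = -2*(64 + g² + g*(14 + 2/g)) = -128 - 2*g² - 2*g*(14 + 2/g))
(X(-135) + U) + 14449 = ((-132 - 28*(-135) - 2*(-135)²) + 30118) + 14449 = ((-132 + 3780 - 2*18225) + 30118) + 14449 = ((-132 + 3780 - 36450) + 30118) + 14449 = (-32802 + 30118) + 14449 = -2684 + 14449 = 11765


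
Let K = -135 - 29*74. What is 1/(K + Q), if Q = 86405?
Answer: 1/84124 ≈ 1.1887e-5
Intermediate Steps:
K = -2281 (K = -135 - 2146 = -2281)
1/(K + Q) = 1/(-2281 + 86405) = 1/84124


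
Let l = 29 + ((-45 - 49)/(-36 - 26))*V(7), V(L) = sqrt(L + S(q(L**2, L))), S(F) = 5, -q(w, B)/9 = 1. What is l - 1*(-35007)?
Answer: 35036 + 94*sqrt(3)/31 ≈ 35041.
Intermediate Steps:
q(w, B) = -9 (q(w, B) = -9*1 = -9)
V(L) = sqrt(5 + L) (V(L) = sqrt(L + 5) = sqrt(5 + L))
l = 29 + 94*sqrt(3)/31 (l = 29 + ((-45 - 49)/(-36 - 26))*sqrt(5 + 7) = 29 + (-94/(-62))*sqrt(12) = 29 + (-94*(-1/62))*(2*sqrt(3)) = 29 + 47*(2*sqrt(3))/31 = 29 + 94*sqrt(3)/31 ≈ 34.252)
l - 1*(-35007) = (29 + 94*sqrt(3)/31) - 1*(-35007) = (29 + 94*sqrt(3)/31) + 35007 = 35036 + 94*sqrt(3)/31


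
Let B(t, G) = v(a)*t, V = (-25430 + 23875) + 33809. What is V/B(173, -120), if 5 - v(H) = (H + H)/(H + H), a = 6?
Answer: 16127/346 ≈ 46.610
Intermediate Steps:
v(H) = 4 (v(H) = 5 - (H + H)/(H + H) = 5 - 2*H/(2*H) = 5 - 2*H*1/(2*H) = 5 - 1*1 = 5 - 1 = 4)
V = 32254 (V = -1555 + 33809 = 32254)
B(t, G) = 4*t
V/B(173, -120) = 32254/((4*173)) = 32254/692 = 32254*(1/692) = 16127/346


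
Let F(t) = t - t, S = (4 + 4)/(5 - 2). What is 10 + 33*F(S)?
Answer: 10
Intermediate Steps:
S = 8/3 ≈ 2.6667
F(t) = 0
10 + 33*F(S) = 10 + 33*0 = 10 + 0 = 10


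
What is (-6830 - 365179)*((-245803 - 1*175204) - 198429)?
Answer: 230435766924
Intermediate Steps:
(-6830 - 365179)*((-245803 - 1*175204) - 198429) = -372009*((-245803 - 175204) - 198429) = -372009*(-421007 - 198429) = -372009*(-619436) = 230435766924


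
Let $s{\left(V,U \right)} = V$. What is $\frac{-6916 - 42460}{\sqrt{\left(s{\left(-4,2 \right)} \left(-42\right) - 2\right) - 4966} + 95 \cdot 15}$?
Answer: $- \frac{938144}{27139} + \frac{395008 i \sqrt{3}}{407085} \approx -34.568 + 1.6807 i$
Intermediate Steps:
$\frac{-6916 - 42460}{\sqrt{\left(s{\left(-4,2 \right)} \left(-42\right) - 2\right) - 4966} + 95 \cdot 15} = \frac{-6916 - 42460}{\sqrt{\left(\left(-4\right) \left(-42\right) - 2\right) - 4966} + 95 \cdot 15} = - \frac{49376}{\sqrt{\left(168 - 2\right) - 4966} + 1425} = - \frac{49376}{\sqrt{166 - 4966} + 1425} = - \frac{49376}{\sqrt{-4800} + 1425} = - \frac{49376}{40 i \sqrt{3} + 1425} = - \frac{49376}{1425 + 40 i \sqrt{3}}$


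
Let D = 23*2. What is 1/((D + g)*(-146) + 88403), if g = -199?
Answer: 1/110741 ≈ 9.0301e-6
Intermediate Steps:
D = 46
1/((D + g)*(-146) + 88403) = 1/((46 - 199)*(-146) + 88403) = 1/(-153*(-146) + 88403) = 1/(22338 + 88403) = 1/110741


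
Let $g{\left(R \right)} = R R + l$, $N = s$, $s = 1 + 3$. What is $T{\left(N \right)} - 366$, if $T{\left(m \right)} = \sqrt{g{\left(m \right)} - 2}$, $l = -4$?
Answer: $-366 + \sqrt{10} \approx -362.84$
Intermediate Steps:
$s = 4$
$N = 4$
$g{\left(R \right)} = -4 + R^{2}$ ($g{\left(R \right)} = R R - 4 = R^{2} - 4 = -4 + R^{2}$)
$T{\left(m \right)} = \sqrt{-6 + m^{2}}$ ($T{\left(m \right)} = \sqrt{\left(-4 + m^{2}\right) - 2} = \sqrt{-6 + m^{2}}$)
$T{\left(N \right)} - 366 = \sqrt{-6 + 4^{2}} - 366 = \sqrt{-6 + 16} - 366 = \sqrt{10} - 366 = -366 + \sqrt{10}$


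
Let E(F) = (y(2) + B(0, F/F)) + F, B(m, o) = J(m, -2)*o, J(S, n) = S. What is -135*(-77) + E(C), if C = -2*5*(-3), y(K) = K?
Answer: 10427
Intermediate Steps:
B(m, o) = m*o
C = 30 (C = -10*(-3) = 30)
E(F) = 2 + F (E(F) = (2 + 0*(F/F)) + F = (2 + 0*1) + F = (2 + 0) + F = 2 + F)
-135*(-77) + E(C) = -135*(-77) + (2 + 30) = 10395 + 32 = 10427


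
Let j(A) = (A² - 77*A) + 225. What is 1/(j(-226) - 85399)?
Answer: -1/16696 ≈ -5.9895e-5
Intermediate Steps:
j(A) = 225 + A² - 77*A
1/(j(-226) - 85399) = 1/((225 + (-226)² - 77*(-226)) - 85399) = 1/((225 + 51076 + 17402) - 85399) = 1/(68703 - 85399) = 1/(-16696) = -1/16696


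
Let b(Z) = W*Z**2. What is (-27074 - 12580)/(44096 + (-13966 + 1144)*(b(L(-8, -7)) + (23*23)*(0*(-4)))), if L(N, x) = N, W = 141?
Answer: 19827/57830816 ≈ 0.00034284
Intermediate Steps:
b(Z) = 141*Z**2
(-27074 - 12580)/(44096 + (-13966 + 1144)*(b(L(-8, -7)) + (23*23)*(0*(-4)))) = (-27074 - 12580)/(44096 + (-13966 + 1144)*(141*(-8)**2 + (23*23)*(0*(-4)))) = -39654/(44096 - 12822*(141*64 + 529*0)) = -39654/(44096 - 12822*(9024 + 0)) = -39654/(44096 - 12822*9024) = -39654/(44096 - 115705728) = -39654/(-115661632) = -39654*(-1/115661632) = 19827/57830816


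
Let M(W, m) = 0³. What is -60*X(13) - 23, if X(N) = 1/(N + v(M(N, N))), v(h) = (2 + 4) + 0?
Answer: -497/19 ≈ -26.158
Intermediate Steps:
M(W, m) = 0
v(h) = 6 (v(h) = 6 + 0 = 6)
X(N) = 1/(6 + N) (X(N) = 1/(N + 6) = 1/(6 + N))
-60*X(13) - 23 = -60/(6 + 13) - 23 = -60/19 - 23 = -497/19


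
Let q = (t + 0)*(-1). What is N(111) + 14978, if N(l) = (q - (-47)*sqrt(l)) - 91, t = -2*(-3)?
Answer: 14881 + 47*sqrt(111) ≈ 15376.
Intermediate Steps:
t = 6
q = -6 (q = (6 + 0)*(-1) = 6*(-1) = -6)
N(l) = -97 + 47*sqrt(l) (N(l) = (-6 - (-47)*sqrt(l)) - 91 = (-6 + 47*sqrt(l)) - 91 = -97 + 47*sqrt(l))
N(111) + 14978 = (-97 + 47*sqrt(111)) + 14978 = 14881 + 47*sqrt(111)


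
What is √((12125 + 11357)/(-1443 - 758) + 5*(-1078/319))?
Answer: 2*I*√28076270743/63829 ≈ 5.2503*I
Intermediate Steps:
√((12125 + 11357)/(-1443 - 758) + 5*(-1078/319)) = √(23482/(-2201) + 5*(-1078*1/319)) = √(23482*(-1/2201) + 5*(-98/29)) = √(-23482/2201 - 490/29) = √(-1759468/63829) = 2*I*√28076270743/63829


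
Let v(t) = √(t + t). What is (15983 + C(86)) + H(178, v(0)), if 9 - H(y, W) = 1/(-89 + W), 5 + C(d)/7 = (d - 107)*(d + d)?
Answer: -830102/89 ≈ -9327.0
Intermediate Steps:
C(d) = -35 + 14*d*(-107 + d) (C(d) = -35 + 7*((d - 107)*(d + d)) = -35 + 7*((-107 + d)*(2*d)) = -35 + 7*(2*d*(-107 + d)) = -35 + 14*d*(-107 + d))
v(t) = √2*√t (v(t) = √(2*t) = √2*√t)
H(y, W) = 9 - 1/(-89 + W)
(15983 + C(86)) + H(178, v(0)) = (15983 + (-35 - 1498*86 + 14*86²)) + (-802 + 9*(√2*√0))/(-89 + √2*√0) = (15983 + (-35 - 128828 + 14*7396)) + (-802 + 9*(√2*0))/(-89 + √2*0) = (15983 + (-35 - 128828 + 103544)) + (-802 + 9*0)/(-89 + 0) = (15983 - 25319) + (-802 + 0)/(-89) = -9336 - 1/89*(-802) = -9336 + 802/89 = -830102/89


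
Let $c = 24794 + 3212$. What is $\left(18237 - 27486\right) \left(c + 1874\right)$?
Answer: $-276360120$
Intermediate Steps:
$c = 28006$
$\left(18237 - 27486\right) \left(c + 1874\right) = \left(18237 - 27486\right) \left(28006 + 1874\right) = \left(-9249\right) 29880 = -276360120$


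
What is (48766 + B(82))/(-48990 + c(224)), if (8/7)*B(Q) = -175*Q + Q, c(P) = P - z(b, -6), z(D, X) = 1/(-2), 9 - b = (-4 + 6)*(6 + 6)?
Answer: -72563/97531 ≈ -0.74400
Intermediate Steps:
b = -15 (b = 9 - (-4 + 6)*(6 + 6) = 9 - 2*12 = 9 - 1*24 = 9 - 24 = -15)
z(D, X) = -½
c(P) = ½ + P (c(P) = P - 1*(-½) = P + ½ = ½ + P)
B(Q) = -609*Q/4 (B(Q) = 7*(-175*Q + Q)/8 = 7*(-174*Q)/8 = -609*Q/4)
(48766 + B(82))/(-48990 + c(224)) = (48766 - 609/4*82)/(-48990 + (½ + 224)) = (48766 - 24969/2)/(-48990 + 449/2) = 72563/(2*(-97531/2)) = (72563/2)*(-2/97531) = -72563/97531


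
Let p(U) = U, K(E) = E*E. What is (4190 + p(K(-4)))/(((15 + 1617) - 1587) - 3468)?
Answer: -1402/1141 ≈ -1.2287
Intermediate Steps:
K(E) = E²
(4190 + p(K(-4)))/(((15 + 1617) - 1587) - 3468) = (4190 + (-4)²)/(((15 + 1617) - 1587) - 3468) = (4190 + 16)/((1632 - 1587) - 3468) = 4206/(45 - 3468) = 4206/(-3423) = 4206*(-1/3423) = -1402/1141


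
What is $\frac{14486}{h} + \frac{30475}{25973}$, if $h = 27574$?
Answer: $\frac{608281264}{358089751} \approx 1.6987$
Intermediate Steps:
$\frac{14486}{h} + \frac{30475}{25973} = \frac{14486}{27574} + \frac{30475}{25973} = 14486 \cdot \frac{1}{27574} + 30475 \cdot \frac{1}{25973} = \frac{7243}{13787} + \frac{30475}{25973} = \frac{608281264}{358089751}$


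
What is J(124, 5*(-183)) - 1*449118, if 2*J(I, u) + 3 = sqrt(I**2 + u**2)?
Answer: -898239/2 + sqrt(852601)/2 ≈ -4.4866e+5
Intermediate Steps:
J(I, u) = -3/2 + sqrt(I**2 + u**2)/2
J(124, 5*(-183)) - 1*449118 = (-3/2 + sqrt(124**2 + (5*(-183))**2)/2) - 1*449118 = (-3/2 + sqrt(15376 + (-915)**2)/2) - 449118 = (-3/2 + sqrt(15376 + 837225)/2) - 449118 = (-3/2 + sqrt(852601)/2) - 449118 = -898239/2 + sqrt(852601)/2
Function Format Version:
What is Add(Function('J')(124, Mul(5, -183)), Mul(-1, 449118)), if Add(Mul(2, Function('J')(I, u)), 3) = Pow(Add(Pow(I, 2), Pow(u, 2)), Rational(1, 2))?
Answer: Add(Rational(-898239, 2), Mul(Rational(1, 2), Pow(852601, Rational(1, 2)))) ≈ -4.4866e+5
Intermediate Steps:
Function('J')(I, u) = Add(Rational(-3, 2), Mul(Rational(1, 2), Pow(Add(Pow(I, 2), Pow(u, 2)), Rational(1, 2))))
Add(Function('J')(124, Mul(5, -183)), Mul(-1, 449118)) = Add(Add(Rational(-3, 2), Mul(Rational(1, 2), Pow(Add(Pow(124, 2), Pow(Mul(5, -183), 2)), Rational(1, 2)))), Mul(-1, 449118)) = Add(Add(Rational(-3, 2), Mul(Rational(1, 2), Pow(Add(15376, Pow(-915, 2)), Rational(1, 2)))), -449118) = Add(Add(Rational(-3, 2), Mul(Rational(1, 2), Pow(Add(15376, 837225), Rational(1, 2)))), -449118) = Add(Add(Rational(-3, 2), Mul(Rational(1, 2), Pow(852601, Rational(1, 2)))), -449118) = Add(Rational(-898239, 2), Mul(Rational(1, 2), Pow(852601, Rational(1, 2))))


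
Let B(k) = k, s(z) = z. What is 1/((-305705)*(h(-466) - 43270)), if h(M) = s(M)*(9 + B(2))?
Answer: 1/14794899180 ≈ 6.7591e-11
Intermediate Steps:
h(M) = 11*M (h(M) = M*(9 + 2) = M*11 = 11*M)
1/((-305705)*(h(-466) - 43270)) = 1/((-305705)*(11*(-466) - 43270)) = -1/(305705*(-5126 - 43270)) = -1/305705/(-48396) = -1/305705*(-1/48396) = 1/14794899180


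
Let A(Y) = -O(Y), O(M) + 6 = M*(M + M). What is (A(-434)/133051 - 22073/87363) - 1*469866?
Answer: -5461633487686259/11623734513 ≈ -4.6987e+5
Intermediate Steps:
O(M) = -6 + 2*M² (O(M) = -6 + M*(M + M) = -6 + M*(2*M) = -6 + 2*M²)
A(Y) = 6 - 2*Y² (A(Y) = -(-6 + 2*Y²) = 6 - 2*Y²)
(A(-434)/133051 - 22073/87363) - 1*469866 = ((6 - 2*(-434)²)/133051 - 22073/87363) - 1*469866 = ((6 - 2*188356)*(1/133051) - 22073*1/87363) - 469866 = ((6 - 376712)*(1/133051) - 22073/87363) - 469866 = (-376706*1/133051 - 22073/87363) - 469866 = (-376706/133051 - 22073/87363) - 469866 = -35847001001/11623734513 - 469866 = -5461633487686259/11623734513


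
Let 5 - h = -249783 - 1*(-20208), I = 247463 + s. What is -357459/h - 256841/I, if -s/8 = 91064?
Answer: -112989737711/110439229420 ≈ -1.0231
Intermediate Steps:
s = -728512 (s = -8*91064 = -728512)
I = -481049 (I = 247463 - 728512 = -481049)
h = 229580 (h = 5 - (-249783 - 1*(-20208)) = 5 - (-249783 + 20208) = 5 - 1*(-229575) = 5 + 229575 = 229580)
-357459/h - 256841/I = -357459/229580 - 256841/(-481049) = -357459*1/229580 - 256841*(-1/481049) = -357459/229580 + 256841/481049 = -112989737711/110439229420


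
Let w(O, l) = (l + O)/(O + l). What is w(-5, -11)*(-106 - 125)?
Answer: -231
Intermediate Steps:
w(O, l) = 1 (w(O, l) = (O + l)/(O + l) = 1)
w(-5, -11)*(-106 - 125) = 1*(-106 - 125) = 1*(-231) = -231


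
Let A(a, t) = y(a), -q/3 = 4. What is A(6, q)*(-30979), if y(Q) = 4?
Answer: -123916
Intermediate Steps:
q = -12 (q = -3*4 = -12)
A(a, t) = 4
A(6, q)*(-30979) = 4*(-30979) = -123916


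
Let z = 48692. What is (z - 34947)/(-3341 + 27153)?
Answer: 13745/23812 ≈ 0.57723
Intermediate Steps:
(z - 34947)/(-3341 + 27153) = (48692 - 34947)/(-3341 + 27153) = 13745/23812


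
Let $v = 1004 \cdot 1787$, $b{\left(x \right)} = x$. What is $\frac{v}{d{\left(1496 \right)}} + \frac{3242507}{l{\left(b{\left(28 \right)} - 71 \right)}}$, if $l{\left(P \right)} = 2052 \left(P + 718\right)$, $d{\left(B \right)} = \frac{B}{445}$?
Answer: $\frac{138232869559559}{259013700} \approx 5.3369 \cdot 10^{5}$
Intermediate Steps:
$d{\left(B \right)} = \frac{B}{445}$ ($d{\left(B \right)} = B \frac{1}{445} = \frac{B}{445}$)
$v = 1794148$
$l{\left(P \right)} = 1473336 + 2052 P$ ($l{\left(P \right)} = 2052 \left(718 + P\right) = 1473336 + 2052 P$)
$\frac{v}{d{\left(1496 \right)}} + \frac{3242507}{l{\left(b{\left(28 \right)} - 71 \right)}} = \frac{1794148}{\frac{1}{445} \cdot 1496} + \frac{3242507}{1473336 + 2052 \left(28 - 71\right)} = \frac{1794148}{\frac{1496}{445}} + \frac{3242507}{1473336 + 2052 \left(-43\right)} = 1794148 \cdot \frac{445}{1496} + \frac{3242507}{1473336 - 88236} = \frac{199598965}{374} + \frac{3242507}{1385100} = \frac{138232869559559}{259013700}$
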